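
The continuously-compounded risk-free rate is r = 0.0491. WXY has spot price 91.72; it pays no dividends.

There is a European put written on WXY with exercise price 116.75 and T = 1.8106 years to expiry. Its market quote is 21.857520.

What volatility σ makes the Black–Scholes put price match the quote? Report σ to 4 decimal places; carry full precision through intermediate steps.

At σ = 0.2442 the Black–Scholes value reproduces the quote:
σ√T = 0.2442·√1.8106 = 0.328592
d₁ = (ln(S/K) + (r+σ²/2)T) / (σ√T) = (ln(91.72/116.75) + (0.0491+0.2442²/2)·1.8106) / 0.328592 = (-0.241294 + 0.142887) / 0.328592 = -0.299483
d₂ = d₁ − σ√T = -0.299483 − 0.328592 = -0.628075
e^{−rT} = 0.914937
N(−d₁) = 0.617714,  N(−d₂) = 0.735023
V = K·e^{−rT}·N(−d₂) − S·N(−d₁) = 78.514263 − 56.656743 = 21.857520 (equal to the quote); since ∂V/∂σ > 0 for all σ, the implied volatility is unique

sigma = 0.2442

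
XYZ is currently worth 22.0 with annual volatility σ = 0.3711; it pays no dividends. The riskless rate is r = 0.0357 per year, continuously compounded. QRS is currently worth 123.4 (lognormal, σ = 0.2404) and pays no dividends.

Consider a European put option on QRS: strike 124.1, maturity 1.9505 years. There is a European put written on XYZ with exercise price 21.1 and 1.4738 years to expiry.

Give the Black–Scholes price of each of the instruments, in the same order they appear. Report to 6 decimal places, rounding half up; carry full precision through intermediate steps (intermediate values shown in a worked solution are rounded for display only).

[QRS put K=124.1]
σ√T = 0.2404·√1.9505 = 0.335743
d₁ = (ln(S/K) + (r+σ²/2)T) / (σ√T) = (ln(123.4/124.1) + (0.0357+0.2404²/2)·1.9505) / 0.335743 = (-0.005657 + 0.125995) / 0.335743 = 0.358423
d₂ = d₁ − σ√T = 0.358423 − 0.335743 = 0.022679
e^{−rT} = 0.932736
N(−d₁) = 0.360013,  N(−d₂) = 0.490953
price = K·e^{−rT}·N(−d₂) − S·N(−d₁) = 56.829068 − 44.425662 = 12.403406
[XYZ put K=21.1]
σ√T = 0.3711·√1.4738 = 0.450516
d₁ = (ln(S/K) + (r+σ²/2)T) / (σ√T) = (ln(22.0/21.1) + (0.0357+0.3711²/2)·1.4738) / 0.450516 = (0.041769 + 0.154097) / 0.450516 = 0.434760
d₂ = d₁ − σ√T = 0.434760 − 0.450516 = -0.015756
e^{−rT} = 0.948746
N(−d₁) = 0.331868,  N(−d₂) = 0.506285
price = K·e^{−rT}·N(−d₂) − S·N(−d₁) = 10.135090 − 7.301102 = 2.833988

price(QRS put K=124.1) = 12.403406
price(XYZ put K=21.1) = 2.833988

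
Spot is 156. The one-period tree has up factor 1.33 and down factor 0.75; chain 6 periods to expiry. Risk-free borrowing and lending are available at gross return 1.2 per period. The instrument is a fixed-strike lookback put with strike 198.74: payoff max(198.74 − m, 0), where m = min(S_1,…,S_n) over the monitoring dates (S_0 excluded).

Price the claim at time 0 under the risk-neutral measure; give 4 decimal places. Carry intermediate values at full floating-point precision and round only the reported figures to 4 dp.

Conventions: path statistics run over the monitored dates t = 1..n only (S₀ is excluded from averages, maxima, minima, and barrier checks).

price = 10.8303

Set p* = 0.7759 (from d < R < u); the path-dependent value is the discounted p*-expectation over all price paths.
Enumerate all 2^6 = 64 price paths (U = up ×1.33, D = down ×0.75); each path with k up-moves has probability p*^k·(1−p*)^(6−k).
DDDDDD: m=27.7646, payoff=170.9754, prob=0.000127
UDDDDD: m=49.2360, payoff=149.5040, prob=0.000439
DUDDDD: m=49.2360, payoff=149.5040, prob=0.000439
UUDDDD: m=87.3118, payoff=111.4282, prob=0.001519
DDUDDD: m=49.2360, payoff=149.5040, prob=0.000439
UDUDDD: m=87.3118, payoff=111.4282, prob=0.001519
DUUDDD: m=87.3118, payoff=111.4282, prob=0.001519
UUUDDD: m=154.8329, payoff=43.9071, prob=0.005259
DDDUDD: m=49.2360, payoff=149.5040, prob=0.000439
UDDUDD: m=87.3118, payoff=111.4282, prob=0.001519
DUDUDD: m=87.3118, payoff=111.4282, prob=0.001519
UUDUDD: m=154.8329, payoff=43.9071, prob=0.005259
DDUUDD: m=87.3118, payoff=111.4282, prob=0.001519
UDUUDD: m=154.8329, payoff=43.9071, prob=0.005259
DUUUDD: m=117.0000, payoff=81.7400, prob=0.005259
UUUUDD: m=207.4800, payoff=0.0000, prob=0.018204
DDDDUD: m=49.2360, payoff=149.5040, prob=0.000439
UDDDUD: m=87.3118, payoff=111.4282, prob=0.001519
DUDDUD: m=87.3118, payoff=111.4282, prob=0.001519
UUDDUD: m=154.8329, payoff=43.9071, prob=0.005259
DDUDUD: m=87.3118, payoff=111.4282, prob=0.001519
UDUDUD: m=154.8329, payoff=43.9071, prob=0.005259
DUUDUD: m=117.0000, payoff=81.7400, prob=0.005259
UUUDUD: m=207.4800, payoff=0.0000, prob=0.018204
DDDUUD: m=65.8125, payoff=132.9275, prob=0.001519
UDDUUD: m=116.7075, payoff=82.0325, prob=0.005259
DUDUUD: m=116.7075, payoff=82.0325, prob=0.005259
UUDUUD: m=206.9613, payoff=0.0000, prob=0.018204
DDUUUD: m=87.7500, payoff=110.9900, prob=0.005259
UDUUUD: m=155.6100, payoff=43.1300, prob=0.018204
DUUUUD: m=117.0000, payoff=81.7400, prob=0.018204
UUUUUD: m=207.4800, payoff=0.0000, prob=0.063014
DDDDDU: m=37.0195, payoff=161.7205, prob=0.000439
UDDDDU: m=65.6480, payoff=133.0920, prob=0.001519
DUDDDU: m=65.6480, payoff=133.0920, prob=0.001519
UUDDDU: m=116.4157, payoff=82.3243, prob=0.005259
DDUDDU: m=65.6480, payoff=133.0920, prob=0.001519
UDUDDU: m=116.4157, payoff=82.3243, prob=0.005259
DUUDDU: m=116.4157, payoff=82.3243, prob=0.005259
UUUDDU: m=206.4439, payoff=0.0000, prob=0.018204
DDDUDU: m=65.6480, payoff=133.0920, prob=0.001519
UDDUDU: m=116.4157, payoff=82.3243, prob=0.005259
DUDUDU: m=116.4157, payoff=82.3243, prob=0.005259
UUDUDU: m=206.4439, payoff=0.0000, prob=0.018204
DDUUDU: m=87.7500, payoff=110.9900, prob=0.005259
UDUUDU: m=155.6100, payoff=43.1300, prob=0.018204
DUUUDU: m=117.0000, payoff=81.7400, prob=0.018204
UUUUDU: m=207.4800, payoff=0.0000, prob=0.063014
DDDDUU: m=49.3594, payoff=149.3806, prob=0.001519
UDDDUU: m=87.5306, payoff=111.2094, prob=0.005259
DUDDUU: m=87.5306, payoff=111.2094, prob=0.005259
UUDDUU: m=155.2210, payoff=43.5190, prob=0.018204
DDUDUU: m=87.5306, payoff=111.2094, prob=0.005259
UDUDUU: m=155.2210, payoff=43.5190, prob=0.018204
DUUDUU: m=117.0000, payoff=81.7400, prob=0.018204
UUUDUU: m=207.4800, payoff=0.0000, prob=0.063014
DDDUUU: m=65.8125, payoff=132.9275, prob=0.005259
UDDUUU: m=116.7075, payoff=82.0325, prob=0.018204
DUDUUU: m=116.7075, payoff=82.0325, prob=0.018204
UUDUUU: m=206.9613, payoff=0.0000, prob=0.063014
DDUUUU: m=87.7500, payoff=110.9900, prob=0.018204
UDUUUU: m=155.6100, payoff=43.1300, prob=0.063014
DUUUUU: m=117.0000, payoff=81.7400, prob=0.063014
UUUUUU: m=207.4800, payoff=0.0000, prob=0.218126
Price = Σ prob·payoff / R^6 = 32.339217 / 2.985984 = 10.8303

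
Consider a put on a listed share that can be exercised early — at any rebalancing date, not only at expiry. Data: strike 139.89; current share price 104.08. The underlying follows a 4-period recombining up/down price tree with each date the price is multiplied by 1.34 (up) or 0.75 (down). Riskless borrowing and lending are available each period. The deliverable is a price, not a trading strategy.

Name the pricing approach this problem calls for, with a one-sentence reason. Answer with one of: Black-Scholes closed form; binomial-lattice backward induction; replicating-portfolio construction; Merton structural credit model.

framework: binomial-lattice backward induction

Key observation: an American put (K = 139.89, S₀ = 104.08) on a 4-date tree has no closed form — the optimal stopping decision is embedded and must be resolved recursively from expiry.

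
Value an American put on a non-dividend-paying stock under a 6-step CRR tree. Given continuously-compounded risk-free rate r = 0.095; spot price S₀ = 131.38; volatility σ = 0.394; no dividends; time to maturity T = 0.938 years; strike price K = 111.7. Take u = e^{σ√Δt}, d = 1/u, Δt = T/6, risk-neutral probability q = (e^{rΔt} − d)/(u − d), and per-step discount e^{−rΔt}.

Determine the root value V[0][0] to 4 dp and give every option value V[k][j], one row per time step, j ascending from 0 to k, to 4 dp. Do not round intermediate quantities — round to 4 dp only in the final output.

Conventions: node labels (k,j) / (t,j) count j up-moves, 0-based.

Δt=0.15633  u=1.16857  d=0.85574  q=0.50896  discount=0.98526
step 6 (expiry): payoffs max(K−S,0) = 60.1067 41.2461 15.4907 0.0000 0.0000 0.0000 0.0000
k=5: (k=5,j=0): S=60.2906, K−S=51.4094, hold=49.7628 ⇒ V=51.4094 exercise | (k=5,j=1): S=82.3306, K−S=29.3694, hold=27.7227 ⇒ V=29.3694 exercise | (k=5,j=2): S=112.4277, K−S=0.0000, hold=7.4944 ⇒ V=7.4944 continue | (k=5,j=3): S=153.5272, K−S=0.0000, hold=0.0000 ⇒ V=0.0000 continue | (k=5,j=4): S=209.6512, K−S=0.0000, hold=0.0000 ⇒ V=0.0000 continue | (k=5,j=5): S=286.2920, K−S=0.0000, hold=0.0000 ⇒ V=0.0000 continue
k=4: (k=4,j=0): S=70.4539, K−S=41.2461, hold=39.5994 ⇒ V=41.2461 exercise | (k=4,j=1): S=96.2093, K−S=15.4907, hold=17.9670 ⇒ V=17.9670 continue | (k=4,j=2): S=131.3800, K−S=0.0000, hold=3.6258 ⇒ V=3.6258 continue | (k=4,j=3): S=179.4078, K−S=0.0000, hold=0.0000 ⇒ V=0.0000 continue | (k=4,j=4): S=244.9928, K−S=0.0000, hold=0.0000 ⇒ V=0.0000 continue
k=3: (k=3,j=0): S=82.3306, K−S=29.3694, hold=28.9645 ⇒ V=29.3694 exercise | (k=3,j=1): S=112.4277, K−S=0.0000, hold=10.5106 ⇒ V=10.5106 continue | (k=3,j=2): S=153.5272, K−S=0.0000, hold=1.7541 ⇒ V=1.7541 continue | (k=3,j=3): S=209.6512, K−S=0.0000, hold=0.0000 ⇒ V=0.0000 continue
k=2: (k=2,j=0): S=96.2093, K−S=15.4907, hold=19.4795 ⇒ V=19.4795 continue | (k=2,j=1): S=131.3800, K−S=0.0000, hold=5.9646 ⇒ V=5.9646 continue | (k=2,j=2): S=179.4078, K−S=0.0000, hold=0.8487 ⇒ V=0.8487 continue
k=1: (k=1,j=0): S=112.4277, K−S=0.0000, hold=12.4152 ⇒ V=12.4152 continue | (k=1,j=1): S=153.5272, K−S=0.0000, hold=3.3113 ⇒ V=3.3113 continue
k=0: (k=0,j=0): S=131.3800, K−S=0.0000, hold=7.6669 ⇒ V=7.6669 continue

price = 7.6669
tree:
7.6669
12.4152 3.3113
19.4795 5.9646 0.8487
29.3694 10.5106 1.7541 0.0000
41.2461 17.9670 3.6258 0.0000 0.0000
51.4094 29.3694 7.4944 0.0000 0.0000 0.0000
60.1067 41.2461 15.4907 0.0000 0.0000 0.0000 0.0000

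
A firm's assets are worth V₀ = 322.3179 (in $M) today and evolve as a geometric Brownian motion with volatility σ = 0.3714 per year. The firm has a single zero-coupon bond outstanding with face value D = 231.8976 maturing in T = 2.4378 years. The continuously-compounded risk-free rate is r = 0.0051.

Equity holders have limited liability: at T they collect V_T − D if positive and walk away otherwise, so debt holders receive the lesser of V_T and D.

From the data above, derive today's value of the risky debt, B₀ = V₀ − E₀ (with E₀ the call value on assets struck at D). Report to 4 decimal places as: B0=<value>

Equity is a call on the firm's assets struck at D = 231.8976:
d₁ = [ln(V₀/D) + (r + σ²/2)T] / (σ√T)
   = [ln(322.3179/231.8976) + (0.0051 + 0.5·0.3714²)·2.4378] / (0.3714·√2.4378)
   = [0.329242 + 0.180565] / 0.579884 = 0.879155
d₂ = d₁ − σ√T = 0.879155 − 0.579884 = 0.299271
N(d₁) = 0.810341,  N(d₂) = 0.617634,  e^(−rT) = 0.987644
E₀ = V₀·N(d₁) − D·e^(−rT)·N(d₂)
   = 322.3179·0.810341 − 231.8976·0.987644·0.617634 = 119.729510
B₀ = V₀ − E₀ = 322.3179 − 119.729510 = 202.588390

B0=202.5884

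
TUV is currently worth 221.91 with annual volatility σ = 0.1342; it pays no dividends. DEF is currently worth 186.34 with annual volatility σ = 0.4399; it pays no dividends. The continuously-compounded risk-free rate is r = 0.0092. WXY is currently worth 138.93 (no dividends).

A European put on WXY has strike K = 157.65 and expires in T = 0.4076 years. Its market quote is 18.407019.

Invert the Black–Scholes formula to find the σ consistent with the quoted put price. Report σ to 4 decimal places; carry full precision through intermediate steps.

At σ = 0.1214 the Black–Scholes value reproduces the quote:
σ√T = 0.1214·√0.4076 = 0.077506
d₁ = (ln(S/K) + (r+σ²/2)T) / (σ√T) = (ln(138.93/157.65) + (0.0092+0.1214²/2)·0.4076) / 0.077506 = (-0.126407 + 0.006754) / 0.077506 = -1.543797
d₂ = d₁ − σ√T = -1.543797 − 0.077506 = -1.621303
e^{−rT} = 0.996257
N(−d₁) = 0.938681,  N(−d₂) = 0.947524
V = K·e^{−rT}·N(−d₂) − S·N(−d₁) = 148.818005 − 130.410986 = 18.407019 (the quoted price), and the Black–Scholes price is strictly increasing in σ, so σ is unique

sigma = 0.1214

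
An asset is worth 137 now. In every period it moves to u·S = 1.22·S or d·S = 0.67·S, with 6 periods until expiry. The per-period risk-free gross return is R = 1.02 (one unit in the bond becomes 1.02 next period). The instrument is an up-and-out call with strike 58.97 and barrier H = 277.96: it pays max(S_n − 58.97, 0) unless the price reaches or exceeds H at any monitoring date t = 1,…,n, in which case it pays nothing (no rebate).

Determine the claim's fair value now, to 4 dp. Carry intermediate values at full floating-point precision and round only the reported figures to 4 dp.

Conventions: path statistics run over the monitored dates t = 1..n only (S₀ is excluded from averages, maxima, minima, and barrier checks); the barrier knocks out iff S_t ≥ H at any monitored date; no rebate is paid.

price = 49.8090

With p* = (R−d)/(u−d) = 0.6364, sum probability × payoff across the paths and divide by R^6.
Enumerate all 2^6 = 64 price paths (U = up ×1.22, D = down ×0.67); each path with k up-moves has probability p*^k·(1−p*)^(6−k).
DDDDDD: M=91.7900, payoff=0.0000, prob=0.002312
UDDDDD: M=167.1400, payoff=0.0000, prob=0.004046
DUDDDD: M=111.9838, payoff=0.0000, prob=0.004046
UUDDDD: M=203.9108, payoff=0.0000, prob=0.007081
DDUDDD: M=91.7900, payoff=0.0000, prob=0.004046
UDUDDD: M=167.1400, payoff=0.0000, prob=0.007081
DUUDDD: M=136.6202, payoff=0.0000, prob=0.007081
UUUDDD: M=248.7712, payoff=15.8512, prob=0.012391
DDDUDD: M=91.7900, payoff=0.0000, prob=0.004046
UDDUDD: M=167.1400, payoff=0.0000, prob=0.007081
DUDUDD: M=111.9838, payoff=0.0000, prob=0.007081
UUDUDD: M=203.9108, payoff=15.8512, prob=0.012391
DDUUDD: M=91.7900, payoff=0.0000, prob=0.007081
UDUUDD: M=167.1400, payoff=15.8512, prob=0.012391
DUUUDD: M=166.6767, payoff=15.8512, prob=0.012391
UUUUDD: M=303.5008, payoff=0.0000, prob=0.021685
DDDDUD: M=91.7900, payoff=0.0000, prob=0.004046
UDDDUD: M=167.1400, payoff=0.0000, prob=0.007081
DUDDUD: M=111.9838, payoff=0.0000, prob=0.007081
UUDDUD: M=203.9108, payoff=15.8512, prob=0.012391
DDUDUD: M=91.7900, payoff=0.0000, prob=0.007081
UDUDUD: M=167.1400, payoff=15.8512, prob=0.012391
DUUDUD: M=136.6202, payoff=15.8512, prob=0.012391
UUUDUD: M=248.7712, payoff=77.2715, prob=0.021685
DDDUUD: M=91.7900, payoff=0.0000, prob=0.007081
UDDUUD: M=167.1400, payoff=15.8512, prob=0.012391
DUDUUD: M=111.9838, payoff=15.8512, prob=0.012391
UUDUUD: M=203.9108, payoff=77.2715, prob=0.021685
DDUUUD: M=111.6734, payoff=15.8512, prob=0.012391
UDUUUD: M=203.3456, payoff=77.2715, prob=0.021685
DUUUUD: M=203.3456, payoff=77.2715, prob=0.021685
UUUUUD: M=370.2710, payoff=0.0000, prob=0.037948
DDDDDU: M=91.7900, payoff=0.0000, prob=0.004046
UDDDDU: M=167.1400, payoff=0.0000, prob=0.007081
DUDDDU: M=111.9838, payoff=0.0000, prob=0.007081
UUDDDU: M=203.9108, payoff=15.8512, prob=0.012391
DDUDDU: M=91.7900, payoff=0.0000, prob=0.007081
UDUDDU: M=167.1400, payoff=15.8512, prob=0.012391
DUUDDU: M=136.6202, payoff=15.8512, prob=0.012391
UUUDDU: M=248.7712, payoff=77.2715, prob=0.021685
DDDUDU: M=91.7900, payoff=0.0000, prob=0.007081
UDDUDU: M=167.1400, payoff=15.8512, prob=0.012391
DUDUDU: M=111.9838, payoff=15.8512, prob=0.012391
UUDUDU: M=203.9108, payoff=77.2715, prob=0.021685
DDUUDU: M=91.7900, payoff=15.8512, prob=0.012391
UDUUDU: M=167.1400, payoff=77.2715, prob=0.021685
DUUUDU: M=166.6767, payoff=77.2715, prob=0.021685
UUUUDU: M=303.5008, payoff=0.0000, prob=0.037948
DDDDUU: M=91.7900, payoff=0.0000, prob=0.007081
UDDDUU: M=167.1400, payoff=15.8512, prob=0.012391
DUDDUU: M=111.9838, payoff=15.8512, prob=0.012391
UUDDUU: M=203.9108, payoff=77.2715, prob=0.021685
DDUDUU: M=91.7900, payoff=15.8512, prob=0.012391
UDUDUU: M=167.1400, payoff=77.2715, prob=0.021685
DUUDUU: M=136.6202, payoff=77.2715, prob=0.021685
UUUDUU: M=248.7712, payoff=189.1116, prob=0.037948
DDDUUU: M=91.7900, payoff=15.8512, prob=0.012391
UDDUUU: M=167.1400, payoff=77.2715, prob=0.021685
DUDUUU: M=136.2415, payoff=77.2715, prob=0.021685
UUDUUU: M=248.0816, payoff=189.1116, prob=0.037948
DDUUUU: M=136.2415, payoff=77.2715, prob=0.021685
UDUUUU: M=248.0816, payoff=189.1116, prob=0.037948
DUUUUU: M=248.0816, payoff=189.1116, prob=0.037948
UUUUUU: M=451.7306, payoff=0.0000, prob=0.066410
Price = Σ prob·payoff / R^6 = 56.092988 / 1.126162 = 49.8090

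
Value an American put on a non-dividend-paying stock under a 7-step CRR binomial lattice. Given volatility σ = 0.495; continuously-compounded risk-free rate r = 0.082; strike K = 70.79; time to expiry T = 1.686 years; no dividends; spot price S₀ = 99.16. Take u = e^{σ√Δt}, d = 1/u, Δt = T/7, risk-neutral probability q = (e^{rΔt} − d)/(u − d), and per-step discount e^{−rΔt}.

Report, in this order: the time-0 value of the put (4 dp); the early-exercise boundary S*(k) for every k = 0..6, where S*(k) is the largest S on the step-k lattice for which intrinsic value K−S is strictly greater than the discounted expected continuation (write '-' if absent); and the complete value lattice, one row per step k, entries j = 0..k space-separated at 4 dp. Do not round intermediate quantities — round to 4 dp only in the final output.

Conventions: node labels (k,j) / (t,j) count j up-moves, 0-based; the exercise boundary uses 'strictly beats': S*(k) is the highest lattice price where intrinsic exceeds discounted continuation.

params: Δt=0.24086 u=1.27498 d=0.78432 q=0.48022 e^(-rΔt)=0.98044
t_7 payoffs: 52.6846 41.3582 22.9464 0.0000 0.0000 0.0000 0.0000 0.0000
t_6: node(6,0) S=23.0841 payoff=47.7059 vs cont=46.3215 → 47.7059 [stop]  node(6,1) S=37.5250 payoff=33.2650 vs cont=31.8806 → 33.2650 [stop]  node(6,2) S=60.9998 payoff=9.7902 vs cont=11.6939 → 11.6939 [wait]  node(6,3) S=99.1600 payoff=0.0000 vs cont=0.0000 → 0.0000 [wait]  node(6,4) S=161.1924 payoff=0.0000 vs cont=0.0000 → 0.0000 [wait]  node(6,5) S=262.0311 payoff=0.0000 vs cont=0.0000 → 0.0000 [wait]  node(6,6) S=425.9524 payoff=0.0000 vs cont=0.0000 → 0.0000 [wait]  ⇒ S*(6)=37.5250
t_5: node(5,0) S=29.4318 payoff=41.3582 vs cont=39.9738 → 41.3582 [stop]  node(5,1) S=47.8436 payoff=22.9464 vs cont=22.4582 → 22.9464 [stop]  node(5,2) S=77.7736 payoff=0.0000 vs cont=5.9594 → 5.9594 [wait]  node(5,3) S=126.4272 payoff=0.0000 vs cont=0.0000 → 0.0000 [wait]  node(5,4) S=205.5175 payoff=0.0000 vs cont=0.0000 → 0.0000 [wait]  node(5,5) S=334.0850 payoff=0.0000 vs cont=0.0000 → 0.0000 [wait]  ⇒ S*(5)=47.8436
t_4: node(4,0) S=37.5250 payoff=33.2650 vs cont=31.8806 → 33.2650 [stop]  node(4,1) S=60.9998 payoff=9.7902 vs cont=14.4997 → 14.4997 [wait]  node(4,2) S=99.1600 payoff=0.0000 vs cont=3.0370 → 3.0370 [wait]  node(4,3) S=161.1924 payoff=0.0000 vs cont=0.0000 → 0.0000 [wait]  node(4,4) S=262.0311 payoff=0.0000 vs cont=0.0000 → 0.0000 [wait]  ⇒ S*(4)=37.5250
t_3: node(3,0) S=47.8436 payoff=22.9464 vs cont=23.7793 → 23.7793 [wait]  node(3,1) S=77.7736 payoff=0.0000 vs cont=8.8192 → 8.8192 [wait]  node(3,2) S=126.4272 payoff=0.0000 vs cont=1.5477 → 1.5477 [wait]  node(3,3) S=205.5175 payoff=0.0000 vs cont=0.0000 → 0.0000 [wait]  ⇒ S*(3)=-
t_2: node(2,0) S=60.9998 payoff=9.7902 vs cont=16.2707 → 16.2707 [wait]  node(2,1) S=99.1600 payoff=0.0000 vs cont=5.2231 → 5.2231 [wait]  node(2,2) S=161.1924 payoff=0.0000 vs cont=0.7887 → 0.7887 [wait]  ⇒ S*(2)=-
t_1: node(1,0) S=77.7736 payoff=0.0000 vs cont=10.7510 → 10.7510 [wait]  node(1,1) S=126.4272 payoff=0.0000 vs cont=3.0332 → 3.0332 [wait]  ⇒ S*(1)=-
t_0: node(0,0) S=99.1600 payoff=0.0000 vs cont=6.9070 → 6.9070 [wait]  ⇒ S*(0)=-

price = 6.9070
boundary = - - - - 37.5250 47.8436 37.5250
tree:
6.9070
10.7510 3.0332
16.2707 5.2231 0.7887
23.7793 8.8192 1.5477 0.0000
33.2650 14.4997 3.0370 0.0000 0.0000
41.3582 22.9464 5.9594 0.0000 0.0000 0.0000
47.7059 33.2650 11.6939 0.0000 0.0000 0.0000 0.0000
52.6846 41.3582 22.9464 0.0000 0.0000 0.0000 0.0000 0.0000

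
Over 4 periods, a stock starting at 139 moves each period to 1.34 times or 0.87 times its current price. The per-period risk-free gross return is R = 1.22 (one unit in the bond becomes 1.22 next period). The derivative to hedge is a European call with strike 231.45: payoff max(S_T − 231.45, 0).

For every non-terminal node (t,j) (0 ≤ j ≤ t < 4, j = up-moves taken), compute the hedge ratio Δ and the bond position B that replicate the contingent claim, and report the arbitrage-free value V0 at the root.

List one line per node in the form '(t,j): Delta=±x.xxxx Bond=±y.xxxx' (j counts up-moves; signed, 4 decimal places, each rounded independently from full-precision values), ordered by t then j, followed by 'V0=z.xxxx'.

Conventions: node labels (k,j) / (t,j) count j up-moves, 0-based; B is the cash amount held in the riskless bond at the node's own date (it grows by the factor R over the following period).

(0,0): Delta=0.7603 Bond=-64.2695
(1,0): Delta=0.3902 Bond=-33.6470
(1,1): Delta=0.8427 Bond=-93.7557
(2,0): Delta=0.0000 Bond=0.0000
(2,1): Delta=0.4770 Bond=-55.1234
(2,2): Delta=0.9241 Bond=-134.6992
(3,0): Delta=0.0000 Bond=0.0000
(3,1): Delta=0.0000 Bond=0.0000
(3,2): Delta=0.5832 Bond=-90.3079
(3,3): Delta=1.0000 Bond=-189.7131
V0=41.4143

No-arbitrage ⇒ martingale measure with p* = (R−d)/(u−d) = 0.7447.
At maturity the claim pays: V(4,0)=0.0000, V(4,1)=0.0000, V(4,2)=0.0000, V(4,3)=59.5202, V(4,4)=216.7109
(3,0): S=91.5319. Δ = (V_up−V_dn)/(S_up−S_dn) = (0.0000−0.0000)/(122.6528−79.6328) = 0.0000. V = [p*·0.0000 + (1−p*)·0.0000]/1.22 = 0.0000. B = V − Δ·S = 0.0000.
(3,1): S=140.9802. Δ = (V_up−V_dn)/(S_up−S_dn) = (0.0000−0.0000)/(188.9135−122.6528) = 0.0000. V = [p*·0.0000 + (1−p*)·0.0000]/1.22 = 0.0000. B = V − Δ·S = 0.0000.
(3,2): S=217.1419. Δ = (V_up−V_dn)/(S_up−S_dn) = (59.5202−0.0000)/(290.9702−188.9135) = 0.5832. V = [p*·59.5202 + (1−p*)·0.0000]/1.22 = 36.3308. B = V − Δ·S = -90.3079.
(3,3): S=334.4485. Δ = (V_up−V_dn)/(S_up−S_dn) = (216.7109−59.5202)/(448.1609−290.9702) = 1.0000. V = [p*·216.7109 + (1−p*)·59.5202]/1.22 = 144.7353. B = V − Δ·S = -189.7131.
(2,0): S=105.2091. Δ = (V_up−V_dn)/(S_up−S_dn) = (0.0000−0.0000)/(140.9802−91.5319) = 0.0000. V = [p*·0.0000 + (1−p*)·0.0000]/1.22 = 0.0000. B = V − Δ·S = 0.0000.
(2,1): S=162.0462. Δ = (V_up−V_dn)/(S_up−S_dn) = (36.3308−0.0000)/(217.1419−140.9802) = 0.4770. V = [p*·36.3308 + (1−p*)·0.0000]/1.22 = 22.1761. B = V − Δ·S = -55.1234.
(2,2): S=249.5884. Δ = (V_up−V_dn)/(S_up−S_dn) = (144.7353−36.3308)/(334.4485−217.1419) = 0.9241. V = [p*·144.7353 + (1−p*)·36.3308]/1.22 = 95.9488. B = V − Δ·S = -134.6992.
(1,0): S=120.9300. Δ = (V_up−V_dn)/(S_up−S_dn) = (22.1761−0.0000)/(162.0462−105.2091) = 0.3902. V = [p*·22.1761 + (1−p*)·0.0000]/1.22 = 13.5361. B = V − Δ·S = -33.6470.
(1,1): S=186.2600. Δ = (V_up−V_dn)/(S_up−S_dn) = (95.9488−22.1761)/(249.5884−162.0462) = 0.8427. V = [p*·95.9488 + (1−p*)·22.1761]/1.22 = 63.2076. B = V − Δ·S = -93.7557.
(0,0): S=139.0000. Δ = (V_up−V_dn)/(S_up−S_dn) = (63.2076−13.5361)/(186.2600−120.9300) = 0.7603. V = [p*·63.2076 + (1−p*)·13.5361]/1.22 = 41.4143. B = V − Δ·S = -64.2695.
Check: Δ(0,0)·S0 + B(0,0) = 41.4143 = V0.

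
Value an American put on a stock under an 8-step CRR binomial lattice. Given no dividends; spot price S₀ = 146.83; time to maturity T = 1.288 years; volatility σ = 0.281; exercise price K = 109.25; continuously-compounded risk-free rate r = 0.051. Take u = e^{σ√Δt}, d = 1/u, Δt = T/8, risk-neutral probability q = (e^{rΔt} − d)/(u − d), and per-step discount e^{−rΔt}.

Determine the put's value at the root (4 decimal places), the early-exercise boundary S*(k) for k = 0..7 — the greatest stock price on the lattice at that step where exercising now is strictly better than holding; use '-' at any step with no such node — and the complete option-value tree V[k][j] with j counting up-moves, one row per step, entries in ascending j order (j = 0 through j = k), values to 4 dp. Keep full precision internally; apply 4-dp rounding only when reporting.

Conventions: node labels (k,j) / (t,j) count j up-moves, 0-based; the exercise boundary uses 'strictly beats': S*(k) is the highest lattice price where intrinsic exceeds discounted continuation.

Δt=0.16100, u=1.11935, d=0.89337, q=0.50833, disc=e^(-rΔt)=0.99182
k=8 terminal: V=max(K-S,0) → 49.6730 34.6029 15.7209 0.0000 0.0000 0.0000 0.0000 0.0000 0.0000
k=7: j=0 S=66.6877 intr=42.5623 cont=41.6689 V=42.5623[EX]; j=1 S=83.5564 intr=25.6936 cont=24.8002 V=25.6936[EX]; j=2 S=104.6921 intr=4.5579 cont=7.6663 V=7.6663[hold]; j=3 S=131.1740 intr=0.0000 cont=0.0000 V=0.0000[hold]; j=4 S=164.3546 intr=0.0000 cont=0.0000 V=0.0000[hold]; j=5 S=205.9282 intr=0.0000 cont=0.0000 V=0.0000[hold]; j=6 S=258.0179 intr=0.0000 cont=0.0000 V=0.0000[hold]; j=7 S=323.2837 intr=0.0000 cont=0.0000 V=0.0000[hold]  S*(7)=83.5564
k=6: j=0 S=74.6471 intr=34.6029 cont=33.7096 V=34.6029[EX]; j=1 S=93.5291 intr=15.7209 cont=16.3947 V=16.3947[hold]; j=2 S=117.1874 intr=0.0000 cont=3.7385 V=3.7385[hold]; j=3 S=146.8300 intr=0.0000 cont=0.0000 V=0.0000[hold]; j=4 S=183.9708 intr=0.0000 cont=0.0000 V=0.0000[hold]; j=5 S=230.5063 intr=0.0000 cont=0.0000 V=0.0000[hold]; j=6 S=288.8131 intr=0.0000 cont=0.0000 V=0.0000[hold]  S*(6)=74.6471
k=5: j=0 S=83.5564 intr=25.6936 cont=25.1399 V=25.6936[EX]; j=1 S=104.6921 intr=4.5579 cont=9.8798 V=9.8798[hold]; j=2 S=131.1740 intr=0.0000 cont=1.8231 V=1.8231[hold]; j=3 S=164.3546 intr=0.0000 cont=0.0000 V=0.0000[hold]; j=4 S=205.9282 intr=0.0000 cont=0.0000 V=0.0000[hold]; j=5 S=258.0179 intr=0.0000 cont=0.0000 V=0.0000[hold]  S*(5)=83.5564
k=4: j=0 S=93.5291 intr=15.7209 cont=17.5106 V=17.5106[hold]; j=1 S=117.1874 intr=0.0000 cont=5.7370 V=5.7370[hold]; j=2 S=146.8300 intr=0.0000 cont=0.8890 V=0.8890[hold]; j=3 S=183.9708 intr=0.0000 cont=0.0000 V=0.0000[hold]; j=4 S=230.5063 intr=0.0000 cont=0.0000 V=0.0000[hold]  S*(4)=-
k=3: j=0 S=104.6921 intr=4.5579 cont=11.4315 V=11.4315[hold]; j=1 S=131.1740 intr=0.0000 cont=3.2459 V=3.2459[hold]; j=2 S=164.3546 intr=0.0000 cont=0.4335 V=0.4335[hold]; j=3 S=205.9282 intr=0.0000 cont=0.0000 V=0.0000[hold]  S*(3)=-
k=2: j=0 S=117.1874 intr=0.0000 cont=7.2111 V=7.2111[hold]; j=1 S=146.8300 intr=0.0000 cont=1.8015 V=1.8015[hold]; j=2 S=183.9708 intr=0.0000 cont=0.2114 V=0.2114[hold]  S*(2)=-
k=1: j=0 S=131.1740 intr=0.0000 cont=4.4248 V=4.4248[hold]; j=1 S=164.3546 intr=0.0000 cont=0.9851 V=0.9851[hold]  S*(1)=-
k=0: j=0 S=146.8300 intr=0.0000 cont=2.6544 V=2.6544[hold]  S*(0)=-

price = 2.6544
boundary = - - - - - 83.5564 74.6471 83.5564
tree:
2.6544
4.4248 0.9851
7.2111 1.8015 0.2114
11.4315 3.2459 0.4335 0.0000
17.5106 5.7370 0.8890 0.0000 0.0000
25.6936 9.8798 1.8231 0.0000 0.0000 0.0000
34.6029 16.3947 3.7385 0.0000 0.0000 0.0000 0.0000
42.5623 25.6936 7.6663 0.0000 0.0000 0.0000 0.0000 0.0000
49.6730 34.6029 15.7209 0.0000 0.0000 0.0000 0.0000 0.0000 0.0000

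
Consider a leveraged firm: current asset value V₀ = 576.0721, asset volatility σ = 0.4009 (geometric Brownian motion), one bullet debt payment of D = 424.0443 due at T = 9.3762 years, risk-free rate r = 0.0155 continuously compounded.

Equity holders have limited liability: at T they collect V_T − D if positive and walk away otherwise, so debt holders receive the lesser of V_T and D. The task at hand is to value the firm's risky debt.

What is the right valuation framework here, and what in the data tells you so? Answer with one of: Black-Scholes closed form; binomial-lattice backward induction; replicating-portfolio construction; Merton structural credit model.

Key observation: the data describe a firm's assets (V₀ = 576.0721, GBM) and a single zero-coupon debt of face 424.0443, so credit quantities follow from equity-as-call in the structural model.

framework: Merton structural credit model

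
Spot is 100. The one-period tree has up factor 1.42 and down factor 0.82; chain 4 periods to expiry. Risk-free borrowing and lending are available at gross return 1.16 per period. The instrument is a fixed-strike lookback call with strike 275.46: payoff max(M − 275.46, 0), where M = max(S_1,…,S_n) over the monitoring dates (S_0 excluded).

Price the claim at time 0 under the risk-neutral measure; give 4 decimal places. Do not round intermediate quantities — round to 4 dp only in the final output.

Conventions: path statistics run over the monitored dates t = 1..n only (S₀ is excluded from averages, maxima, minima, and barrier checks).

price = 7.9407

Under the martingale measure an up-move has probability p* = 0.5667; value the claim as the probability-weighted average of per-path payoffs, discounted 4 periods at R = 1.16.
Enumerate all 2^4 = 16 price paths (U = up ×1.42, D = down ×0.82); each path with k up-moves has probability p*^k·(1−p*)^(4−k).
DDDD: M=82.0000, payoff=0.0000, prob=0.035260
UDDD: M=142.0000, payoff=0.0000, prob=0.046110
DUDD: M=116.4400, payoff=0.0000, prob=0.046110
UUDD: M=201.6400, payoff=0.0000, prob=0.060298
DDUD: M=95.4808, payoff=0.0000, prob=0.046110
UDUD: M=165.3448, payoff=0.0000, prob=0.060298
DUUD: M=165.3448, payoff=0.0000, prob=0.060298
UUUD: M=286.3288, payoff=10.8688, prob=0.078851
DDDU: M=82.0000, payoff=0.0000, prob=0.046110
UDDU: M=142.0000, payoff=0.0000, prob=0.060298
DUDU: M=135.5827, payoff=0.0000, prob=0.060298
UUDU: M=234.7896, payoff=0.0000, prob=0.078851
DDUU: M=135.5827, payoff=0.0000, prob=0.060298
UDUU: M=234.7896, payoff=0.0000, prob=0.078851
DUUU: M=234.7896, payoff=0.0000, prob=0.078851
UUUU: M=406.5869, payoff=131.1269, prob=0.103112
Price = Σ prob·payoff / R^4 = 14.377813 / 1.810639 = 7.9407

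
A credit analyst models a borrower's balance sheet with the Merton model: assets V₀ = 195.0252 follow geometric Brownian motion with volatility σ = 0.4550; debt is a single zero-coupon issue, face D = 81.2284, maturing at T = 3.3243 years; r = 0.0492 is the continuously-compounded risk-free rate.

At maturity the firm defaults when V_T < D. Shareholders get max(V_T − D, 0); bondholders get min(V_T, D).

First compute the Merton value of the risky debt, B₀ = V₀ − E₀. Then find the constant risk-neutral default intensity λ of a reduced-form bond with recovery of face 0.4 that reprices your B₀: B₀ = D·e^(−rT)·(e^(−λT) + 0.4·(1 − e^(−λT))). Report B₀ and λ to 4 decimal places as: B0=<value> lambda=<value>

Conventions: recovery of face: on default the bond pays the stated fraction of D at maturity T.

Work the structural quantities from V₀ = 195.0252 against face 81.2284:
d₁ = [ln(V₀/D) + (r + σ²/2)T] / (σ√T)
   = [ln(195.0252/81.2284) + (0.0492 + 0.5·0.4550²)·3.3243] / (0.4550·√3.3243)
   = [0.875864 + 0.507662] / 0.829586 = 1.667730
d₂ = d₁ − σ√T = 1.667730 − 0.829586 = 0.838144
N(d₁) = 0.952315,  N(d₂) = 0.799025,  e^(−rT) = 0.849119
E₀ = V₀·N(d₁) − D·e^(−rT)·N(d₂)
   = 195.0252·0.952315 − 81.2284·0.849119·0.799025 = 130.614651
B₀ = V₀ − E₀ = 195.0252 − 130.614651 = 64.410549
e^(−λT) = (B₀·e^(rT)/D − 0.4)/(1 − 0.4) = (64.4105·1.177691/81.2284 − 0.4)/0.6 = 0.88976049
λ = −ln(0.88976049)/3.3243 = 0.035136

B0=64.4105 lambda=0.0351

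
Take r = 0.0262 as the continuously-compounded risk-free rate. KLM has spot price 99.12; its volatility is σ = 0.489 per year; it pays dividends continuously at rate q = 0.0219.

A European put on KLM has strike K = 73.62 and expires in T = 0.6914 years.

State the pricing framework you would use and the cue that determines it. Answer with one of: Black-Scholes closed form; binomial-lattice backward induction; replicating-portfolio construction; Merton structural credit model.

framework: Black-Scholes closed form

Key observation: everything needed for the exact continuous-time valuation of the European put on KLM (strike 73.62) is given, and no feature rules the closed form out.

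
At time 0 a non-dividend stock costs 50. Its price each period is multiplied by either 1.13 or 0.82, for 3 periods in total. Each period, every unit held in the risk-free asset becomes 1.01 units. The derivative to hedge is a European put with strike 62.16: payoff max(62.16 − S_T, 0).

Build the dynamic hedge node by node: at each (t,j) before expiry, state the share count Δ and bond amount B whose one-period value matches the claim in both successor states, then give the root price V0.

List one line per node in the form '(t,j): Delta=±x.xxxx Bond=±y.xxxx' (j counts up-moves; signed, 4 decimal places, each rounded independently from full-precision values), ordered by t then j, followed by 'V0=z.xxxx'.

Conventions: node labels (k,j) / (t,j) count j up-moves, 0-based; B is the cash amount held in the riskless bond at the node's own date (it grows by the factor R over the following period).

(0,0): Delta=-0.7628 Bond=50.7022
(1,0): Delta=-1.0000 Bond=60.9352
(1,1): Delta=-0.6541 Bond=45.0664
(2,0): Delta=-1.0000 Bond=61.5446
(2,1): Delta=-1.0000 Bond=61.5446
(2,2): Delta=-0.4955 Bond=35.3945
V0=12.5632

Risk-neutral probability p* = (R−d)/(u−d) = (1.01−0.82)/(1.13−0.82) = 0.6129.
At maturity the claim pays: V(3,0)=34.5916, V(3,1)=24.1694, V(3,2)=9.8071, V(3,3)=0.0000
(2,0): S=33.6200. Δ = (V_up−V_dn)/(S_up−S_dn) = (24.1694−34.5916)/(37.9906−27.5684) = -1.0000. V = [p*·24.1694 + (1−p*)·34.5916]/1.01 = 27.9246. B = V − Δ·S = 61.5446.
(2,1): S=46.3300. Δ = (V_up−V_dn)/(S_up−S_dn) = (9.8071−24.1694)/(52.3529−37.9906) = -1.0000. V = [p*·9.8071 + (1−p*)·24.1694]/1.01 = 15.2146. B = V − Δ·S = 61.5446.
(2,2): S=63.8450. Δ = (V_up−V_dn)/(S_up−S_dn) = (0.0000−9.8071)/(72.1448−52.3529) = -0.4955. V = [p*·0.0000 + (1−p*)·9.8071]/1.01 = 3.7587. B = V − Δ·S = 35.3945.
(1,0): S=41.0000. Δ = (V_up−V_dn)/(S_up−S_dn) = (15.2146−27.9246)/(46.3300−33.6200) = -1.0000. V = [p*·15.2146 + (1−p*)·27.9246]/1.01 = 19.9352. B = V − Δ·S = 60.9352.
(1,1): S=56.5000. Δ = (V_up−V_dn)/(S_up−S_dn) = (3.7587−15.2146)/(63.8450−46.3300) = -0.6541. V = [p*·3.7587 + (1−p*)·15.2146]/1.01 = 8.1121. B = V − Δ·S = 45.0664.
(0,0): S=50.0000. Δ = (V_up−V_dn)/(S_up−S_dn) = (8.1121−19.9352)/(56.5000−41.0000) = -0.7628. V = [p*·8.1121 + (1−p*)·19.9352]/1.01 = 12.5632. B = V − Δ·S = 50.7022.
As a check, the time-0 holding Δ(0,0)·S0 + B(0,0) comes to 12.5632 — exactly V0.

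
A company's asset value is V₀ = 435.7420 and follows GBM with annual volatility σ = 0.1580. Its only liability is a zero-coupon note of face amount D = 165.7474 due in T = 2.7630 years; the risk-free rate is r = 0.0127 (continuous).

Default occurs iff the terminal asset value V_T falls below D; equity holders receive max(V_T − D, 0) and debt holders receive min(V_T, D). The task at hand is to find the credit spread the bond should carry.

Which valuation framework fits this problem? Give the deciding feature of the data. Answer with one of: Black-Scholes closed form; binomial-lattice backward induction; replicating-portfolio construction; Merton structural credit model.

Key observation: the data describe a firm's assets (V₀ = 435.7420, GBM) and a single zero-coupon debt of face 165.7474, so credit quantities follow from equity-as-call in the structural model.

framework: Merton structural credit model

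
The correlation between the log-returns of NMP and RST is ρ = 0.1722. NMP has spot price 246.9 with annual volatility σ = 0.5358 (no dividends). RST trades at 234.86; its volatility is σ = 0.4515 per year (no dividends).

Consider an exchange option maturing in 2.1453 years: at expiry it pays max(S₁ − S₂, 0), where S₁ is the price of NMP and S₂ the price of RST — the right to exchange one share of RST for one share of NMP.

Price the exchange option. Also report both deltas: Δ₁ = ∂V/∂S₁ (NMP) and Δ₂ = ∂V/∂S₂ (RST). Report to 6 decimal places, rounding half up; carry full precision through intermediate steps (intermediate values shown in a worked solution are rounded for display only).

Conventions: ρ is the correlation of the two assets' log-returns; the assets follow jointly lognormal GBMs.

exchange price = 92.828655
Δ1 = 0.698826
Δ2 = -0.339400

σ_eff = √(σ₁² + σ₂² − 2ρσ₁σ₂) = √(0.5358² + 0.4515² − 2·0.1722·0.5358·0.4515) = 0.638450
d₁ = (ln(S₁/S₂) + (q₂ − q₁ + σ_eff²/2)T) / (σ_eff√T) = (ln(246.9/234.86) + (0.0 − 0.0 + 0.203809)·2.1453) / 0.935128 = 0.521026
d₂ = d₁ − σ_eff√T = 0.521026 − 0.935128 = -0.414102
N(d₁) = 0.698826,  N(d₂) = 0.339400
V = S₁·e^{−q₁T}·N(d₁) − S₂·e^{−q₂T}·N(d₂) = 172.540063 − 79.711407 = 92.828655
Key observation: r never enters — measured in units of RST, the claim is a call on S₁/S₂ struck at 1, so only the dividend yields and σ_eff matter.
Δ₁ = e^{−q₁T}·N(d₁) = 0.698826;  Δ₂ = −e^{−q₂T}·N(d₂) = -0.339400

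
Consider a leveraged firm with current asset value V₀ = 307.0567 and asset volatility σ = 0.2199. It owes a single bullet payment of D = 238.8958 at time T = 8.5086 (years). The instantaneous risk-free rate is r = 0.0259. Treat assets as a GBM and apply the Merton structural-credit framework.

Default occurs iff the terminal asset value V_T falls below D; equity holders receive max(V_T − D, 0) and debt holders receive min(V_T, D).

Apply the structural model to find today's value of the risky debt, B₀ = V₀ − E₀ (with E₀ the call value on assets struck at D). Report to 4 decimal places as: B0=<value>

With assets at 307.0567 and a single debt payment of 238.8958 at 8.5086 years:
d₁ = [ln(V₀/D) + (r + σ²/2)T] / (σ√T)
   = [ln(307.0567/238.8958) + (0.0259 + 0.5·0.2199²)·8.5086] / (0.2199·√8.5086)
   = [0.251005 + 0.426094] / 0.641437 = 1.055596
d₂ = d₁ − σ√T = 1.055596 − 0.641437 = 0.414158
N(d₁) = 0.854424,  N(d₂) = 0.660621,  e^(−rT) = 0.802220
E₀ = V₀·N(d₁) − D·e^(−rT)·N(d₂)
   = 307.0567·0.854424 − 238.8958·0.802220·0.660621 = 135.750502
B₀ = V₀ − E₀ = 307.0567 − 135.750502 = 171.306198

B0=171.3062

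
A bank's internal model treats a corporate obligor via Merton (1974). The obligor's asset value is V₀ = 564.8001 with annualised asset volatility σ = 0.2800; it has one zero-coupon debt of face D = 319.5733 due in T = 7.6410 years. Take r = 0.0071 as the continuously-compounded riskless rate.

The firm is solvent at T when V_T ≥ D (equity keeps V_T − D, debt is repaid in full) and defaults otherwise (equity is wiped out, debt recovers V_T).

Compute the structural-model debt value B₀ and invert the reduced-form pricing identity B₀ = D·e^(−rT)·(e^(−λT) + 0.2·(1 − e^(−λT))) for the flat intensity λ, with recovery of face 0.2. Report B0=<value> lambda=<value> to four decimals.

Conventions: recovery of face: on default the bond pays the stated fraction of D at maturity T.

B0=266.2686 lambda=0.0213

Apply the equity-as-call identities (strike 319.5733, horizon 7.6410 years):
d₁ = [ln(V₀/D) + (r + σ²/2)T] / (σ√T)
   = [ln(564.8001/319.5733) + (0.0071 + 0.5·0.2800²)·7.6410] / (0.2800·√7.6410)
   = [0.569485 + 0.353778] / 0.773986 = 1.192868
d₂ = d₁ − σ√T = 1.192868 − 0.773986 = 0.418882
N(d₁) = 0.883540,  N(d₂) = 0.662349,  e^(−rT) = 0.947194
E₀ = V₀·N(d₁) − D·e^(−rT)·N(d₂)
   = 564.8001·0.883540 − 319.5733·0.947194·0.662349 = 298.531529
B₀ = V₀ − E₀ = 564.8001 − 298.531529 = 266.268571
e^(−λT) = (B₀·e^(rT)/D − 0.2)/(1 − 0.2) = (266.2686·1.055750/319.5733 − 0.2)/0.8 = 0.84956380
λ = −ln(0.84956380)/7.6410 = 0.021337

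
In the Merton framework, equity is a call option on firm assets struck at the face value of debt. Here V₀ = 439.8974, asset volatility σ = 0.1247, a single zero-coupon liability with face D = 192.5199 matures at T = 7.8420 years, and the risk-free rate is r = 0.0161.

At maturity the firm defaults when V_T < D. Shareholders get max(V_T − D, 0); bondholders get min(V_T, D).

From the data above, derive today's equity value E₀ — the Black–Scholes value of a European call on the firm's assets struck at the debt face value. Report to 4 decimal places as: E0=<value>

Equity is a call on the firm's assets struck at D = 192.5199:
d₁ = [ln(V₀/D) + (r + σ²/2)T] / (σ√T)
   = [ln(439.8974/192.5199) + (0.0161 + 0.5·0.1247²)·7.8420] / (0.1247·√7.8420)
   = [0.826342 + 0.187228] / 0.349205 = 2.902511
d₂ = d₁ − σ√T = 2.902511 − 0.349205 = 2.553307
N(d₁) = 0.998149,  N(d₂) = 0.994665,  e^(−rT) = 0.881389
E₀ = V₀·N(d₁) − D·e^(−rT)·N(d₂)
   = 439.8974·0.998149 − 192.5199·0.881389·0.994665 = 270.303578

E0=270.3036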